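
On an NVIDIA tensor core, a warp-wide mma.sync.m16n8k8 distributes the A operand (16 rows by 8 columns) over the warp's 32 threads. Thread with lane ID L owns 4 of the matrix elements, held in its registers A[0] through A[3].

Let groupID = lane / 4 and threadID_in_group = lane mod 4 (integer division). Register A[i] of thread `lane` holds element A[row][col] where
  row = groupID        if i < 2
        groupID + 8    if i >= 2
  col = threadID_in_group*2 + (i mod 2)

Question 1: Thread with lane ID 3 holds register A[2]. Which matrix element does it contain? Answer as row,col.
8,6

lane 3->3/4=0, 3 mod 4=3
i=2  r:0+8->8  c:2·3+0->6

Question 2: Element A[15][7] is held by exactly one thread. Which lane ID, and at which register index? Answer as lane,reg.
31,3

r=15⇒gr=7,Rb=1  c=7⇒th=3,odd=1
L=7*4+3=31  i=1*2+1=3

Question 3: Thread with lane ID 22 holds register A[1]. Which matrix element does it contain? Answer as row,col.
5,5

lane 22: gr=5 (22/4), th=2 (22%4)
i=1: r=5+0=5, c=2*2+1=5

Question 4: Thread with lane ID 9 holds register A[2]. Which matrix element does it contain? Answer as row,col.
lane 9=>9/4=2, 9 mod 4=1
i=2  r:2+8=>10  c:2·1+0=>2

10,2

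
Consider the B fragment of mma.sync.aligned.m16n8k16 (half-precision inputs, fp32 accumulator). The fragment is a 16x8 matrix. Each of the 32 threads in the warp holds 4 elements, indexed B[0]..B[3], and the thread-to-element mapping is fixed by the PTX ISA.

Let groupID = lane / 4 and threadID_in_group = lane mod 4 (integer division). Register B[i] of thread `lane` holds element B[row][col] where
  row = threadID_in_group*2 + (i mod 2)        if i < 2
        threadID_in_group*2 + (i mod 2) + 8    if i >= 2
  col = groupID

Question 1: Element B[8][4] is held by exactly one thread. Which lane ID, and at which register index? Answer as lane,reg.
16,2

c=4→G=4  r=8→rhi=1,T=0,p=0
L=4*4+0=16  i=1*2+0=2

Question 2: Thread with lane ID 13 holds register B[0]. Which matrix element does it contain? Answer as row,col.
lane 13: grp=3 (13/4), tig=1 (13%4)
i=0: r=1*2+0+0=2, c=grp=3

2,3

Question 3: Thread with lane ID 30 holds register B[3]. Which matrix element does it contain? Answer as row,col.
lane 30: G=7 (30/4), T=2 (30%4)
i=3: r=2*2+1+8=13, c=G=7

13,7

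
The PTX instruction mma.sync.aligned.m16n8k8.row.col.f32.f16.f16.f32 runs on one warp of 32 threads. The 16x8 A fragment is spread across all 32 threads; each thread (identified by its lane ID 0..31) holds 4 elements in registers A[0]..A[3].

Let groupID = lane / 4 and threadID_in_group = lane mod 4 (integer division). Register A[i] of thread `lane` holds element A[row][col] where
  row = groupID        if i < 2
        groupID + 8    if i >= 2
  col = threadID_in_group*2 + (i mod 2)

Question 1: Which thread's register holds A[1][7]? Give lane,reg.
7,1

r=1->g=1,rb=0  c=7->t=3,b0=1
L=1*4+3=7  i=0*2+1=1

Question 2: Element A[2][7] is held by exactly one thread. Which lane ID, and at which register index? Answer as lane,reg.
r: 2->gid=2,r8=0  c: 7->tid=3,i&1=1
L=2*4+3=11  i=0*2+1=1

11,1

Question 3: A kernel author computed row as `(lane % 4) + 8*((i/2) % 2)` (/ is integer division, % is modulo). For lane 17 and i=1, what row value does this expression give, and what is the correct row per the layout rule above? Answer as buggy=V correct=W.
`(lane % 4) + 8*((i/2) % 2)`[17,1]⇒1
L=17⇒gr=17>>2=4, th=17&3=1
[1]⇒row 4+0=4  col 1·2+1=3
row: 1 vs 4

buggy=1 correct=4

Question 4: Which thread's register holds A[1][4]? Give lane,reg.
6,0

r: 1->gid=1,r8=0  c: 4->tid=2,i&1=0
L=1*4+2=6  i=0*2+0=0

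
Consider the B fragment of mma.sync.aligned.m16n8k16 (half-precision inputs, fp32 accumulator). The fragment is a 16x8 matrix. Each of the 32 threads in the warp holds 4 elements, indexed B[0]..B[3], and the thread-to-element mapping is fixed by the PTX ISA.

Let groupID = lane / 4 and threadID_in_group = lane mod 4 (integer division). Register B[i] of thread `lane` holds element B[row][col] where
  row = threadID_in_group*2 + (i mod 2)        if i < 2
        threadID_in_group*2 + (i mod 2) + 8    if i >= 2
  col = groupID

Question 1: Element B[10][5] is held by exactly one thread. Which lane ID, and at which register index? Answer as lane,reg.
21,2

c=5→G=5  r=10→rhi=1,T=1,p=0
L=5*4+1=21  i=1*2+0=2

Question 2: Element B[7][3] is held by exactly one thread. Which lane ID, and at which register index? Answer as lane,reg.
15,1

c: 3->gid=3  r: 7->r8=0,tid=3,i&1=1
L=3*4+3=15  i=0*2+1=1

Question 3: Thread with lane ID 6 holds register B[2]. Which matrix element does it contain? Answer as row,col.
6: g=1,t=2
[2] (2*2+0+8,1) = (12,1)

12,1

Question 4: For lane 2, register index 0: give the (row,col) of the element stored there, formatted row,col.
4,0

lane 2: g=0 (2/4), t=2 (2%4)
i=0: r=2*2+0+0=4, c=g=0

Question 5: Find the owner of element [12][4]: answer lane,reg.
c:4=>grp=4  r:12=>rB=1,tig=2,lo=0
L=4*4+2=18  i=1*2+0=2

18,2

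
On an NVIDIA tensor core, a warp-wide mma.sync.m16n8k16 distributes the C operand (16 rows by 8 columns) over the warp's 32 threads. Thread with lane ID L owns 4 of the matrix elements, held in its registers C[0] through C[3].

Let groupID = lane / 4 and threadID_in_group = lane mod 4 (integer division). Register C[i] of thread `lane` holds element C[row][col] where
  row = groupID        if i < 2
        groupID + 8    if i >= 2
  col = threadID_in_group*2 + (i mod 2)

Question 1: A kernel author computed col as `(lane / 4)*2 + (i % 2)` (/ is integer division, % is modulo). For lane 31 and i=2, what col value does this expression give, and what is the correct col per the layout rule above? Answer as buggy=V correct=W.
buggy=14 correct=6

`(lane / 4)*2 + (i % 2)`[31,2]→14
31: G=7,T=3
[2] (7+8,3*2+0) = (15,6)
col: 14 vs 6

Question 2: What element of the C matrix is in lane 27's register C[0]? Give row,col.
L=27→G=27>>2=6, T=27&3=3
[0]→row 6+0=6  col 3·2+0=6

6,6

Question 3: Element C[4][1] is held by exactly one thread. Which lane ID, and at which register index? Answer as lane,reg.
r: 4->gid=4,r8=0  c: 1->tid=0,i&1=1
L=4*4+0=16  i=0*2+1=1

16,1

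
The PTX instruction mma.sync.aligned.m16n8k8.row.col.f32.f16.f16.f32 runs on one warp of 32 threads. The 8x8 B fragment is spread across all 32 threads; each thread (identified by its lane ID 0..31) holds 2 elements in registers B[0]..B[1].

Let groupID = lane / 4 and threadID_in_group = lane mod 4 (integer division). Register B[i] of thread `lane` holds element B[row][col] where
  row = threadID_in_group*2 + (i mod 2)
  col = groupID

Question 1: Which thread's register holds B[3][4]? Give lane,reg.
c: 4->gid=4  r: 3->tid=1,i&1=1
L=4*4+1=17  i=1=1

17,1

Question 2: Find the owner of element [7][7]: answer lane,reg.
31,1

c=7→G=7  r=7→T=3,p=1
L=7*4+3=31  i=1=1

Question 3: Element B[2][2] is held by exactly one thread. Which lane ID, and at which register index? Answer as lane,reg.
c=2->g=2  r=2->t=1,b0=0
L=2*4+1=9  i=0=0

9,0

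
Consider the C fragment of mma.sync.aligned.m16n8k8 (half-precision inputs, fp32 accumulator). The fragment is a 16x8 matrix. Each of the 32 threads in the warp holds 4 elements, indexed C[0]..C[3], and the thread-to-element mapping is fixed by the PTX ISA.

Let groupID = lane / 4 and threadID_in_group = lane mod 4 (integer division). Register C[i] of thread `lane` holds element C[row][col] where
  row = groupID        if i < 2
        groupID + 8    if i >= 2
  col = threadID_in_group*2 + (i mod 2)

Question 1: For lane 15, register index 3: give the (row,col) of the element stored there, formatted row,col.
11,7

lane 15⇒15/4=3, 15 mod 4=3
i=3  r:3+8⇒11  c:2·3+1⇒7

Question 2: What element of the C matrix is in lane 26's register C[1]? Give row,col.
L=26->g=26>>2=6, t=26&3=2
[1]->row 6+0=6  col 2·2+1=5

6,5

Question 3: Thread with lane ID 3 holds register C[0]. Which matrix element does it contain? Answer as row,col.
3: G=0,T=3
[0] (0+0,3*2+0) = (0,6)

0,6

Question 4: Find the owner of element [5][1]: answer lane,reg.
20,1

r=5->g=5,rb=0  c=1->t=0,b0=1
L=5*4+0=20  i=0*2+1=1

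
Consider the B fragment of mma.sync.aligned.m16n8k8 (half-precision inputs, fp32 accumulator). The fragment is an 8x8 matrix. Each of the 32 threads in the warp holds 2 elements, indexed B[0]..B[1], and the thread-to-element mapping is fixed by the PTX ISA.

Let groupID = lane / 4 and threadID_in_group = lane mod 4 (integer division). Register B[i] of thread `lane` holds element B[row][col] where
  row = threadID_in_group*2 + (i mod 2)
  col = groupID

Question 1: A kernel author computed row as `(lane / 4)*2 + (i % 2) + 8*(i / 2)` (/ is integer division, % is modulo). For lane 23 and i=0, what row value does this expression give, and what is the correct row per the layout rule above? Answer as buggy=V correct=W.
`(lane / 4)*2 + (i % 2) + 8*(i / 2)`[23,0]->10
lane 23->23/4=5, 23 mod 4=3
i=0  r:2·3+0->6  c:5
row: 10 vs 6

buggy=10 correct=6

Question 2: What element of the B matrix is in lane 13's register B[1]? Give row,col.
lane 13: G=3 (13/4), T=1 (13%4)
i=1: r=1*2+1=3, c=G=3

3,3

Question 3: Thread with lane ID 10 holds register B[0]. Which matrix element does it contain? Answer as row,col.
4,2

lane 10: grp=2 (10/4), tig=2 (10%4)
i=0: r=2*2+0=4, c=grp=2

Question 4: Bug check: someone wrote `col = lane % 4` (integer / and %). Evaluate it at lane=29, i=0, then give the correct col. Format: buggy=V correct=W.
buggy=1 correct=7

`lane % 4`[29,0]⇒1
29: gr=7,th=1
[0] (1*2+0,7) = (2,7)
col: 1 vs 7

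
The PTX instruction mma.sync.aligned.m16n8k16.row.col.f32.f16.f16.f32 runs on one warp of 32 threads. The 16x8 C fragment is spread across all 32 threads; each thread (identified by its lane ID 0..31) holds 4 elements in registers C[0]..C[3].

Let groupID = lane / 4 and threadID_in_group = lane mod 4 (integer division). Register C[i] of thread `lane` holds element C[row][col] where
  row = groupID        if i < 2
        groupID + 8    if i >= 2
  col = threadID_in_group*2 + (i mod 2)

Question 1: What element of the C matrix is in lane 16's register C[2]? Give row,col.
lane 16→16/4=4, 16 mod 4=0
i=2  r:4+8→12  c:2·0+0→0

12,0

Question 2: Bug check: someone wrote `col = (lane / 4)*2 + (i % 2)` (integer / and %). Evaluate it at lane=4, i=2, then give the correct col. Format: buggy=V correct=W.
buggy=2 correct=0

`(lane / 4)*2 + (i % 2)`[4,2]→2
lane 4: G=1 (4/4), T=0 (4%4)
i=2: r=1+8=9, c=0*2+0=0
col: 2 vs 0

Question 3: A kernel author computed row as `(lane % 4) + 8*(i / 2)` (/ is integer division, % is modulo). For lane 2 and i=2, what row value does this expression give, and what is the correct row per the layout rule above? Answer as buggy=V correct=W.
buggy=10 correct=8

`(lane % 4) + 8*(i / 2)`[2,2]->10
lane 2->2/4=0, 2 mod 4=2
i=2  r:0+8->8  c:2·2+0->4
row: 10 vs 8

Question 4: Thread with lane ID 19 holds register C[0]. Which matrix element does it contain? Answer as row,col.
4,6

19: g=4,t=3
[0] (4+0,3*2+0) = (4,6)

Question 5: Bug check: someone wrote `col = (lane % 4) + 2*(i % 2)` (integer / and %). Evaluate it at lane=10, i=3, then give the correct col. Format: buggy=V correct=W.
`(lane % 4) + 2*(i % 2)`[10,3]=>4
lane 10=>10/4=2, 10 mod 4=2
i=3  r:2+8=>10  c:2·2+1=>5
col: 4 vs 5

buggy=4 correct=5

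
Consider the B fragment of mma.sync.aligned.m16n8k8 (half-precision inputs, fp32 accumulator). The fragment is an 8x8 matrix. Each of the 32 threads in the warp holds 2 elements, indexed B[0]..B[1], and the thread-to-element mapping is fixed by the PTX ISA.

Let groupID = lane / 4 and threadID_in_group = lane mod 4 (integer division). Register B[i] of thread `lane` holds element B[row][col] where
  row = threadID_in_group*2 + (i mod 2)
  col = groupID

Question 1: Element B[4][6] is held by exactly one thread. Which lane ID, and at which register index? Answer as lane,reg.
c: 6->gid=6  r: 4->tid=2,i&1=0
L=6*4+2=26  i=0=0

26,0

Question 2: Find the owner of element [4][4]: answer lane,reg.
c: 4->gid=4  r: 4->tid=2,i&1=0
L=4*4+2=18  i=0=0

18,0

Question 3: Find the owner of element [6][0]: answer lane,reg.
c:0=>grp=0  r:6=>tig=3,lo=0
L=0*4+3=3  i=0=0

3,0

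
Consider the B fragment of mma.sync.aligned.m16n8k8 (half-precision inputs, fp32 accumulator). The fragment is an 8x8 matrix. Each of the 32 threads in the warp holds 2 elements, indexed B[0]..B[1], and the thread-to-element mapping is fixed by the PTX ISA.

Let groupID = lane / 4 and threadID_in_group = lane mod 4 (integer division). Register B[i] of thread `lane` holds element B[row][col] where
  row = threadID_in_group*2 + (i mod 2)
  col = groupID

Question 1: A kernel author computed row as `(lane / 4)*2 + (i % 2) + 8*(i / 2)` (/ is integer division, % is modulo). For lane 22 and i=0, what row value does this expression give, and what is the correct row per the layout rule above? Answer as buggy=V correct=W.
buggy=10 correct=4

`(lane / 4)*2 + (i % 2) + 8*(i / 2)`[22,0]->10
lane 22: g=5 (22/4), t=2 (22%4)
i=0: r=2*2+0=4, c=g=5
row: 10 vs 4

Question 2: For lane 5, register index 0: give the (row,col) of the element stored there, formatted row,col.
2,1

5: grp=1,tig=1
[0] (1*2+0,1) = (2,1)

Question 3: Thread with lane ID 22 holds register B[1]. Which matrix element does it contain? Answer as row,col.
lane 22⇒22/4=5, 22 mod 4=2
i=1  r:2·2+1⇒5  c:5

5,5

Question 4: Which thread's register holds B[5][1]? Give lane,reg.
c: 1->gid=1  r: 5->tid=2,i&1=1
L=1*4+2=6  i=1=1

6,1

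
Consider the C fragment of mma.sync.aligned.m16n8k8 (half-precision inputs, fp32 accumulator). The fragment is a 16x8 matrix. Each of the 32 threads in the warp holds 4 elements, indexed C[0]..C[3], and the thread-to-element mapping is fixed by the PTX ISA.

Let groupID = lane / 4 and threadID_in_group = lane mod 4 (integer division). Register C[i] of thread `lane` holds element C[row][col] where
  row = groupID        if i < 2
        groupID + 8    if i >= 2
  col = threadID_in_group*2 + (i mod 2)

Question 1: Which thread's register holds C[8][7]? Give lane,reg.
3,3

r=8⇒gr=0,Rb=1  c=7⇒th=3,odd=1
L=0*4+3=3  i=1*2+1=3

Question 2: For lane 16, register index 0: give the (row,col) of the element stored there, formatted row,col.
4,0

L=16→G=16>>2=4, T=16&3=0
[0]→row 4+0=4  col 0·2+0=0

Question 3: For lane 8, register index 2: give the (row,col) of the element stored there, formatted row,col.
10,0

8: gid=2,tid=0
[2] (2+8,0*2+0) = (10,0)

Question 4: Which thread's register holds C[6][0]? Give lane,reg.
24,0

r=6->g=6,rb=0  c=0->t=0,b0=0
L=6*4+0=24  i=0*2+0=0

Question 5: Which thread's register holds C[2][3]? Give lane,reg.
r=2->g=2,rb=0  c=3->t=1,b0=1
L=2*4+1=9  i=0*2+1=1

9,1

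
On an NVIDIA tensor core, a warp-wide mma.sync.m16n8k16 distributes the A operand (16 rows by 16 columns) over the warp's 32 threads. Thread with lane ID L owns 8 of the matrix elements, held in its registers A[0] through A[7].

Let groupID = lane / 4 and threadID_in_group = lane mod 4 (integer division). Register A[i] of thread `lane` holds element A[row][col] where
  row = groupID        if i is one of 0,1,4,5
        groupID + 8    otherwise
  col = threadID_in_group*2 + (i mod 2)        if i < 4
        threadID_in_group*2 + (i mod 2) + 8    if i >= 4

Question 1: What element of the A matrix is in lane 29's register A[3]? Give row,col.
15,3

lane 29->29/4=7, 29 mod 4=1
i=3  r:7+8->15  c:2·1+1+0->3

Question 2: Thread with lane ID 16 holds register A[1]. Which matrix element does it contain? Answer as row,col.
4,1

16: gid=4,tid=0
[1] (4+0,0*2+1+0) = (4,1)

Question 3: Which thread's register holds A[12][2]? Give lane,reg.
r: 12->gid=4,r8=1  c: 2->c8=0,tid=1,i&1=0
L=4*4+1=17  i=0*4+1*2+0=2

17,2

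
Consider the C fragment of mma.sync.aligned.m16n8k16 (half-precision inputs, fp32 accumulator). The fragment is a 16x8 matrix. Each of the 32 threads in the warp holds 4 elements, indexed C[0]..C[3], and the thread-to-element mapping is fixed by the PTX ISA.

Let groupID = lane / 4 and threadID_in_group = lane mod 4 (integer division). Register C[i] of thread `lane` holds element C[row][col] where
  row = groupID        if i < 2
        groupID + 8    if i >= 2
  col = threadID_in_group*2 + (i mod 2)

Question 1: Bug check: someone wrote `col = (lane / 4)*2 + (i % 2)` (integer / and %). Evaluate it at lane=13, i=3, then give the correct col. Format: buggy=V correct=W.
buggy=7 correct=3

`(lane / 4)*2 + (i % 2)`[13,3]⇒7
lane 13⇒13/4=3, 13 mod 4=1
i=3  r:3+8⇒11  c:2·1+1⇒3
col: 7 vs 3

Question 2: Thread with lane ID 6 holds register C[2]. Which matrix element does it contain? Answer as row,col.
6: gid=1,tid=2
[2] (1+8,2*2+0) = (9,4)

9,4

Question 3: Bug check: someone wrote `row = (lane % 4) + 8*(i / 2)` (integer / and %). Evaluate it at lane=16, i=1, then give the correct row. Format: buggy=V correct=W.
buggy=0 correct=4

`(lane % 4) + 8*(i / 2)`[16,1]→0
lane 16→16/4=4, 16 mod 4=0
i=1  r:4+0→4  c:2·0+1→1
row: 0 vs 4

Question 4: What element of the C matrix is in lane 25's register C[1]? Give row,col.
lane 25⇒25/4=6, 25 mod 4=1
i=1  r:6+0⇒6  c:2·1+1⇒3

6,3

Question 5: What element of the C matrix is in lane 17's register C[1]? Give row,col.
L=17->g=17>>2=4, t=17&3=1
[1]->row 4+0=4  col 1·2+1=3

4,3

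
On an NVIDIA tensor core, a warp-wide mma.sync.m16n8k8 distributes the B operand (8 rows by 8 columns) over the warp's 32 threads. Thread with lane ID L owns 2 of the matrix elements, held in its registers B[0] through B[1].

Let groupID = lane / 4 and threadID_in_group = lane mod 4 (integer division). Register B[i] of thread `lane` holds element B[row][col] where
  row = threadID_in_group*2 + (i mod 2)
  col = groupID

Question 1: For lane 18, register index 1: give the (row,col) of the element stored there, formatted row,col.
lane 18: g=4 (18/4), t=2 (18%4)
i=1: r=2*2+1=5, c=g=4

5,4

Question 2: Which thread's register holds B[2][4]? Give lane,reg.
c=4→G=4  r=2→T=1,p=0
L=4*4+1=17  i=0=0

17,0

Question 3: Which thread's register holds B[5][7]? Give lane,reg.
c=7⇒gr=7  r=5⇒th=2,odd=1
L=7*4+2=30  i=1=1

30,1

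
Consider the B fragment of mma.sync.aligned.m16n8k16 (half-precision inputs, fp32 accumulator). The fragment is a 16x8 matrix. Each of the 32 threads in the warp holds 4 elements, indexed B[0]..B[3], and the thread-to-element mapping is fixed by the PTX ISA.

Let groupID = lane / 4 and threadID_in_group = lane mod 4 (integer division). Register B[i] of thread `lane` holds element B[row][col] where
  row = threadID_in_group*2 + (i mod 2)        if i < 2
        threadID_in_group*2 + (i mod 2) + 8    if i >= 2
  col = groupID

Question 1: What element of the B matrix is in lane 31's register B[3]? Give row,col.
15,7

31: g=7,t=3
[3] (3*2+1+8,7) = (15,7)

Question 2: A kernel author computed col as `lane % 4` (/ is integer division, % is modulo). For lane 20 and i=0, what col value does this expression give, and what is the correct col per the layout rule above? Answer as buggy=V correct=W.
buggy=0 correct=5

`lane % 4`[20,0]->0
lane 20: g=5 (20/4), t=0 (20%4)
i=0: r=0*2+0+0=0, c=g=5
col: 0 vs 5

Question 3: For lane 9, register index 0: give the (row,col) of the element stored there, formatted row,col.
9: G=2,T=1
[0] (1*2+0+0,2) = (2,2)

2,2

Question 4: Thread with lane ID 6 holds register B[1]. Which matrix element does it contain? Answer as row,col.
L=6->g=6>>2=1, t=6&3=2
[1]->row 2·2+1+0=5  col g=1

5,1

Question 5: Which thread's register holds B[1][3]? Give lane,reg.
c:3=>grp=3  r:1=>rB=0,tig=0,lo=1
L=3*4+0=12  i=0*2+1=1

12,1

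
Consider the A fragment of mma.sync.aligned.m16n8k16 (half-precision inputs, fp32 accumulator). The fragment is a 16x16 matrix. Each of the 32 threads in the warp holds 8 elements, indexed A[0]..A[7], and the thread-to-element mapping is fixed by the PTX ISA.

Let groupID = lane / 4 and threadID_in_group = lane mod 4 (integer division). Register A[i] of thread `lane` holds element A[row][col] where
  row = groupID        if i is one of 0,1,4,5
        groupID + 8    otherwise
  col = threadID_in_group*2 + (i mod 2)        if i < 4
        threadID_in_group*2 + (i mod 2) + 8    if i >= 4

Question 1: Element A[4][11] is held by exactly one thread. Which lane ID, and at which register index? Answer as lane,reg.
17,5

r: 4->gid=4,r8=0  c: 11->c8=1,tid=1,i&1=1
L=4*4+1=17  i=1*4+0*2+1=5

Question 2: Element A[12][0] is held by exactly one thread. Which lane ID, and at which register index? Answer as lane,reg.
r=12⇒gr=4,Rb=1  c=0⇒Cb=0,th=0,odd=0
L=4*4+0=16  i=0*4+1*2+0=2

16,2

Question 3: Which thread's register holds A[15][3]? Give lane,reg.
29,3

r: 15->gid=7,r8=1  c: 3->c8=0,tid=1,i&1=1
L=7*4+1=29  i=0*4+1*2+1=3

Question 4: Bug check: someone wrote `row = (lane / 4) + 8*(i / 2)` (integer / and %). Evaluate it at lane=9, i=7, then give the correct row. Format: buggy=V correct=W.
`(lane / 4) + 8*(i / 2)`[9,7]⇒26
lane 9: gr=2 (9/4), th=1 (9%4)
i=7: r=2+8=10, c=1*2+1+8=11
row: 26 vs 10

buggy=26 correct=10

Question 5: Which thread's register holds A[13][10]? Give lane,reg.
21,6

r: 13->gid=5,r8=1  c: 10->c8=1,tid=1,i&1=0
L=5*4+1=21  i=1*4+1*2+0=6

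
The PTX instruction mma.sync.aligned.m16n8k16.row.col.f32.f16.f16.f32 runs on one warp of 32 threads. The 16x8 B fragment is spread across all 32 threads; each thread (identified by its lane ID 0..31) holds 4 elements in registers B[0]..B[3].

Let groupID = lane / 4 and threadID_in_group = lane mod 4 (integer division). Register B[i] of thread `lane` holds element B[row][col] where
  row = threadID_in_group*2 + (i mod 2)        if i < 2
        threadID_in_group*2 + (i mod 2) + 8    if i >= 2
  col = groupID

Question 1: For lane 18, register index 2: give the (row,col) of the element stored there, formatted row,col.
12,4

lane 18→18/4=4, 18 mod 4=2
i=2  r:2·2+0+8→12  c:4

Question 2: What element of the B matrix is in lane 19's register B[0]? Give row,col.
lane 19->19/4=4, 19 mod 4=3
i=0  r:2·3+0+0->6  c:4

6,4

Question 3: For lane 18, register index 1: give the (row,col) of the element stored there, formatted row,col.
18: gr=4,th=2
[1] (2*2+1+0,4) = (5,4)

5,4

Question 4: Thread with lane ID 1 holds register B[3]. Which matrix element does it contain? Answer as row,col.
11,0

L=1=>grp=1>>2=0, tig=1&3=1
[3]=>row 1·2+1+8=11  col grp=0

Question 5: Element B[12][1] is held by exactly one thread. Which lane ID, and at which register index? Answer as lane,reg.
c=1→G=1  r=12→rhi=1,T=2,p=0
L=1*4+2=6  i=1*2+0=2

6,2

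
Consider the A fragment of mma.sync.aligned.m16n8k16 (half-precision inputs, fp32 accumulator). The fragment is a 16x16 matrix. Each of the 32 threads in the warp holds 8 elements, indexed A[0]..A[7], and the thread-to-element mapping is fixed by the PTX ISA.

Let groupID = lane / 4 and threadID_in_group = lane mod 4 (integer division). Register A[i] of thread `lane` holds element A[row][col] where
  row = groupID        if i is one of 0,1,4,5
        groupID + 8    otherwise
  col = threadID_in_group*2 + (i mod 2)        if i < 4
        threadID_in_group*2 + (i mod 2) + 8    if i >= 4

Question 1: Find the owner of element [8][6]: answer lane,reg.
3,2

r=8→G=0,rhi=1  c=6→chi=0,T=3,p=0
L=0*4+3=3  i=0*4+1*2+0=2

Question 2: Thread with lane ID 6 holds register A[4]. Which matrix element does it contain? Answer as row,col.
1,12

L=6→G=6>>2=1, T=6&3=2
[4]→row 1+0=1  col 2·2+0+8=12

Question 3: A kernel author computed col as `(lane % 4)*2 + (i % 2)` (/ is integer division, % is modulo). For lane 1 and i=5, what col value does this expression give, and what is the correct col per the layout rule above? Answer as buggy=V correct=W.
`(lane % 4)*2 + (i % 2)`[1,5]→3
L=1→G=1>>2=0, T=1&3=1
[5]→row 0+0=0  col 1·2+1+8=11
col: 3 vs 11

buggy=3 correct=11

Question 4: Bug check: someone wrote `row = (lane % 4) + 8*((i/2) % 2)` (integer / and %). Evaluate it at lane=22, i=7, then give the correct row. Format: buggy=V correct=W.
buggy=10 correct=13

`(lane % 4) + 8*((i/2) % 2)`[22,7]=>10
lane 22: grp=5 (22/4), tig=2 (22%4)
i=7: r=5+8=13, c=2*2+1+8=13
row: 10 vs 13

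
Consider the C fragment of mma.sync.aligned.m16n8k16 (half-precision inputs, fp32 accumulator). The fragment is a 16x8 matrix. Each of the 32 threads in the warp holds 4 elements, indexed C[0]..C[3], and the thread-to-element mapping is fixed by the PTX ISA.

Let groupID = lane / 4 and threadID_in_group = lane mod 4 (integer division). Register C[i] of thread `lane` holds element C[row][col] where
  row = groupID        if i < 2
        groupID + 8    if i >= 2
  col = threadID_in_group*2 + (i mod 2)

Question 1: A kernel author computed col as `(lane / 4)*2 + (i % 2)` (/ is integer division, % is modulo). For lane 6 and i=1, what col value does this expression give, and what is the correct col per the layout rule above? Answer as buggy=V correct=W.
`(lane / 4)*2 + (i % 2)`[6,1]=>3
L=6=>grp=6>>2=1, tig=6&3=2
[1]=>row 1+0=1  col 2·2+1=5
col: 3 vs 5

buggy=3 correct=5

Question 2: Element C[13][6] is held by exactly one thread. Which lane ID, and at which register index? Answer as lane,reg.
r: 13->gid=5,r8=1  c: 6->tid=3,i&1=0
L=5*4+3=23  i=1*2+0=2

23,2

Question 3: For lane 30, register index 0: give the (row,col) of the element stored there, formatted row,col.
lane 30: G=7 (30/4), T=2 (30%4)
i=0: r=7+0=7, c=2*2+0=4

7,4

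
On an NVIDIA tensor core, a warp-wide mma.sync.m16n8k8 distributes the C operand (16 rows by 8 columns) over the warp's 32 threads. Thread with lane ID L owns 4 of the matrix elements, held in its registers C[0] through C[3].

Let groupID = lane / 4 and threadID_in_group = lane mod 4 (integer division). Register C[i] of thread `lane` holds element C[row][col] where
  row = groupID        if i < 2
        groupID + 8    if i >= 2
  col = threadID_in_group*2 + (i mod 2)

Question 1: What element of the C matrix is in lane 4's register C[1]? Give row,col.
1,1

4: G=1,T=0
[1] (1+0,0*2+1) = (1,1)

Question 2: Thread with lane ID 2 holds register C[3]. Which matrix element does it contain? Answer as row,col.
lane 2: g=0 (2/4), t=2 (2%4)
i=3: r=0+8=8, c=2*2+1=5

8,5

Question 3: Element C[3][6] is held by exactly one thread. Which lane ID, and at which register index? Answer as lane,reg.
r=3→G=3,rhi=0  c=6→T=3,p=0
L=3*4+3=15  i=0*2+0=0

15,0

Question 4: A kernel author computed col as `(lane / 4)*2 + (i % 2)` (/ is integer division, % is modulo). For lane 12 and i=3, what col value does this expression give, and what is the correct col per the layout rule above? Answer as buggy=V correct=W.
buggy=7 correct=1

`(lane / 4)*2 + (i % 2)`[12,3]→7
L=12→G=12>>2=3, T=12&3=0
[3]→row 3+8=11  col 0·2+1=1
col: 7 vs 1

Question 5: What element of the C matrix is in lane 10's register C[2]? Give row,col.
lane 10⇒10/4=2, 10 mod 4=2
i=2  r:2+8⇒10  c:2·2+0⇒4

10,4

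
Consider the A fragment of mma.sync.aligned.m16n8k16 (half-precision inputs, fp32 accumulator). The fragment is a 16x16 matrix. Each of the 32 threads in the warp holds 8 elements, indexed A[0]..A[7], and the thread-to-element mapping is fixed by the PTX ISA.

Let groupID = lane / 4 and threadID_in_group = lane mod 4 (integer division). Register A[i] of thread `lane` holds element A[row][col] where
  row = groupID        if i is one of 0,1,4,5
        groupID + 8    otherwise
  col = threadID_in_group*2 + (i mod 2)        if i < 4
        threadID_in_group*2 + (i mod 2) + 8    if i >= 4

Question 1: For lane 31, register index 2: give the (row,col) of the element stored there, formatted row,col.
31: gid=7,tid=3
[2] (7+8,3*2+0+0) = (15,6)

15,6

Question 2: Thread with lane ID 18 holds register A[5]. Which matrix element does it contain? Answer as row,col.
18: G=4,T=2
[5] (4+0,2*2+1+8) = (4,13)

4,13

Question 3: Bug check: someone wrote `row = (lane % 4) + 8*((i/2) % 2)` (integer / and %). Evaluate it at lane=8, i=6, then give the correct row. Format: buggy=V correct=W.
buggy=8 correct=10

`(lane % 4) + 8*((i/2) % 2)`[8,6]⇒8
lane 8: gr=2 (8/4), th=0 (8%4)
i=6: r=2+8=10, c=0*2+0+8=8
row: 8 vs 10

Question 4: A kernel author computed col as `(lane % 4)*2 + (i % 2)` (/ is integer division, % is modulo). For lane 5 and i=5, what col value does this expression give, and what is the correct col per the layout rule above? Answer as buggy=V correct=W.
buggy=3 correct=11

`(lane % 4)*2 + (i % 2)`[5,5]->3
5: gid=1,tid=1
[5] (1+0,1*2+1+8) = (1,11)
col: 3 vs 11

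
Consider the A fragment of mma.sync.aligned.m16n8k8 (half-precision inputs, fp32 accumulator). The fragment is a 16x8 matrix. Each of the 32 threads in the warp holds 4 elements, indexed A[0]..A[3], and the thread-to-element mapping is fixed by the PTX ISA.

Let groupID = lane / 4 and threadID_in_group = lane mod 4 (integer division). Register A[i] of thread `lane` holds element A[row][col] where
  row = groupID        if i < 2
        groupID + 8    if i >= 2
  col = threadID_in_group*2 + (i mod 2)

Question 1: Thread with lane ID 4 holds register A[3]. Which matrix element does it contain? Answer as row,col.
9,1

lane 4: grp=1 (4/4), tig=0 (4%4)
i=3: r=1+8=9, c=0*2+1=1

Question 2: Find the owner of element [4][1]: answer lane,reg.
16,1

r=4->g=4,rb=0  c=1->t=0,b0=1
L=4*4+0=16  i=0*2+1=1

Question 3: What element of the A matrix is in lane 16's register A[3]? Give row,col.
16: gr=4,th=0
[3] (4+8,0*2+1) = (12,1)

12,1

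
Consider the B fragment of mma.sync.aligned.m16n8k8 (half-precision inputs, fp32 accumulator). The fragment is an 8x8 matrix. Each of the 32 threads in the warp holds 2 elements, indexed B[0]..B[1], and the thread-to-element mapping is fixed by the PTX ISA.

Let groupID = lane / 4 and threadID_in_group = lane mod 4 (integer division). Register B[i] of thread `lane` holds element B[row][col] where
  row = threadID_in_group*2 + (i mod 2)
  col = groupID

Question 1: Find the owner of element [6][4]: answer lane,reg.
19,0

c: 4->gid=4  r: 6->tid=3,i&1=0
L=4*4+3=19  i=0=0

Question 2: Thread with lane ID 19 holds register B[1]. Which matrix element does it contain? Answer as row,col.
lane 19: gr=4 (19/4), th=3 (19%4)
i=1: r=3*2+1=7, c=gr=4

7,4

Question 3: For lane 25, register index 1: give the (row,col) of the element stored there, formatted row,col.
25: g=6,t=1
[1] (1*2+1,6) = (3,6)

3,6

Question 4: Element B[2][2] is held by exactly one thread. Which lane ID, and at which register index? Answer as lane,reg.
9,0

c=2->g=2  r=2->t=1,b0=0
L=2*4+1=9  i=0=0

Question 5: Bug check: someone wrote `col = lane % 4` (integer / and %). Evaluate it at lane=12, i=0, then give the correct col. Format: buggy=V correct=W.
buggy=0 correct=3

`lane % 4`[12,0]⇒0
lane 12: gr=3 (12/4), th=0 (12%4)
i=0: r=0*2+0=0, c=gr=3
col: 0 vs 3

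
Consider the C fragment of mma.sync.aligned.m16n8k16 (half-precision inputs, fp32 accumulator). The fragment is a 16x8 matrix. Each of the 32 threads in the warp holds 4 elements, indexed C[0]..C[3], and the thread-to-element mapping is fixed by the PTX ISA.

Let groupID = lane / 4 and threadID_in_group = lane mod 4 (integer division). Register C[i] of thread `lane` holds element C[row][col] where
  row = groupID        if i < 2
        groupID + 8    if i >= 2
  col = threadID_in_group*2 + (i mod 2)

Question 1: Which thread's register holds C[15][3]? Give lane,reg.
r=15→G=7,rhi=1  c=3→T=1,p=1
L=7*4+1=29  i=1*2+1=3

29,3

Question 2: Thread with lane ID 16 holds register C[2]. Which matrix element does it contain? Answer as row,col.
12,0

lane 16=>16/4=4, 16 mod 4=0
i=2  r:4+8=>12  c:2·0+0=>0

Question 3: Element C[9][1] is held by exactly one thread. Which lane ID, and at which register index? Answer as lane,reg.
r=9→G=1,rhi=1  c=1→T=0,p=1
L=1*4+0=4  i=1*2+1=3

4,3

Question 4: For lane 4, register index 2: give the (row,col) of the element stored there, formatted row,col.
L=4->gid=4>>2=1, tid=4&3=0
[2]->row 1+8=9  col 0·2+0=0

9,0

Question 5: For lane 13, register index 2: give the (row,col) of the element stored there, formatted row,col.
lane 13: g=3 (13/4), t=1 (13%4)
i=2: r=3+8=11, c=1*2+0=2

11,2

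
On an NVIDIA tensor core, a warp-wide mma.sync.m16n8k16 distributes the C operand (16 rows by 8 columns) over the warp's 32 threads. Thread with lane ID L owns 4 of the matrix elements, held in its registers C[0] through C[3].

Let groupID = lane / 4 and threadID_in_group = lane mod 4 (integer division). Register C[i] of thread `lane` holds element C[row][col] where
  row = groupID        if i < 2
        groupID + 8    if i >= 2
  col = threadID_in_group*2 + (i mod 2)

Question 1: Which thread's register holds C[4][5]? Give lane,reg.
r:4=>grp=4,rB=0  c:5=>tig=2,lo=1
L=4*4+2=18  i=0*2+1=1

18,1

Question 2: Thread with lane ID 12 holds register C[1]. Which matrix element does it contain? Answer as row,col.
3,1

lane 12→12/4=3, 12 mod 4=0
i=1  r:3+0→3  c:2·0+1→1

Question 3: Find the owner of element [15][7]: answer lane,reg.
31,3

r=15⇒gr=7,Rb=1  c=7⇒th=3,odd=1
L=7*4+3=31  i=1*2+1=3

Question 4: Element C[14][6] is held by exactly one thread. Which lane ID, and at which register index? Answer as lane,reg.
r=14->g=6,rb=1  c=6->t=3,b0=0
L=6*4+3=27  i=1*2+0=2

27,2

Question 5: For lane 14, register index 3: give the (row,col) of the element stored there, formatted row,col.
11,5

14: gr=3,th=2
[3] (3+8,2*2+1) = (11,5)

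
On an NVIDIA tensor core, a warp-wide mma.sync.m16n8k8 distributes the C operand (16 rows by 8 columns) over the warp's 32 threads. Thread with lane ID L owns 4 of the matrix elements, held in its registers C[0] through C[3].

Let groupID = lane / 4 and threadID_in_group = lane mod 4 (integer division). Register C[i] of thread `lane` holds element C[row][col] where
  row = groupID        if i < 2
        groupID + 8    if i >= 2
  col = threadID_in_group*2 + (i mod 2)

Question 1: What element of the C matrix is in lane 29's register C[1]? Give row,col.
lane 29: grp=7 (29/4), tig=1 (29%4)
i=1: r=7+0=7, c=1*2+1=3

7,3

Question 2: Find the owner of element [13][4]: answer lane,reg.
22,2

r=13->g=5,rb=1  c=4->t=2,b0=0
L=5*4+2=22  i=1*2+0=2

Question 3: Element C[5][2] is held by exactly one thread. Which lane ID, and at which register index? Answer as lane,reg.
21,0

r=5->g=5,rb=0  c=2->t=1,b0=0
L=5*4+1=21  i=0*2+0=0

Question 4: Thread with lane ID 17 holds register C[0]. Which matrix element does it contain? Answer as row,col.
lane 17: g=4 (17/4), t=1 (17%4)
i=0: r=4+0=4, c=1*2+0=2

4,2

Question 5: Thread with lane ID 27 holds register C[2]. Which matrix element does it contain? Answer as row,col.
lane 27⇒27/4=6, 27 mod 4=3
i=2  r:6+8⇒14  c:2·3+0⇒6

14,6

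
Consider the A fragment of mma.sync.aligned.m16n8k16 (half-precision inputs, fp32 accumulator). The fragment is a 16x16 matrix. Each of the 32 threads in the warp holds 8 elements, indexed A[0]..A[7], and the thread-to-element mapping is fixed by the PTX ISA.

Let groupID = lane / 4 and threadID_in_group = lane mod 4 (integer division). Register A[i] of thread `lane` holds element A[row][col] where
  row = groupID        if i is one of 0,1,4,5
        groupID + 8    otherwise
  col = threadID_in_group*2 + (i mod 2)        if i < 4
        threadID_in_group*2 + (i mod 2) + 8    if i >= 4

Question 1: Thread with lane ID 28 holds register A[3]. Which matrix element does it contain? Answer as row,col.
15,1

28: grp=7,tig=0
[3] (7+8,0*2+1+0) = (15,1)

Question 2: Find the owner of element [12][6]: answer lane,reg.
r=12→G=4,rhi=1  c=6→chi=0,T=3,p=0
L=4*4+3=19  i=0*4+1*2+0=2

19,2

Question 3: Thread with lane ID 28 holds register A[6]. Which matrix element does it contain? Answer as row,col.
15,8

lane 28: gr=7 (28/4), th=0 (28%4)
i=6: r=7+8=15, c=0*2+0+8=8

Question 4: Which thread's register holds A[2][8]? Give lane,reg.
r=2⇒gr=2,Rb=0  c=8⇒Cb=1,th=0,odd=0
L=2*4+0=8  i=1*4+0*2+0=4

8,4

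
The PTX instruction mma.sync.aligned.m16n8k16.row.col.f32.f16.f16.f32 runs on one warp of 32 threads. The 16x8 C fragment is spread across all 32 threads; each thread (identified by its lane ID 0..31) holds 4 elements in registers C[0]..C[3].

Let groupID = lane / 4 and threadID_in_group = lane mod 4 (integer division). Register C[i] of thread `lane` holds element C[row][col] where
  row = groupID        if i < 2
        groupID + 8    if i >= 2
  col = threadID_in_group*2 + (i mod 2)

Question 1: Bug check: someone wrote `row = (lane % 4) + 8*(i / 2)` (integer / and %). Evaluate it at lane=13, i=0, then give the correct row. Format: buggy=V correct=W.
`(lane % 4) + 8*(i / 2)`[13,0]->1
lane 13: g=3 (13/4), t=1 (13%4)
i=0: r=3+0=3, c=1*2+0=2
row: 1 vs 3

buggy=1 correct=3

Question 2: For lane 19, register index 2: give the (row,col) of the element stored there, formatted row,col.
12,6

L=19->gid=19>>2=4, tid=19&3=3
[2]->row 4+8=12  col 3·2+0=6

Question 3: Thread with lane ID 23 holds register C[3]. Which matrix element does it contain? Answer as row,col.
13,7

23: gid=5,tid=3
[3] (5+8,3*2+1) = (13,7)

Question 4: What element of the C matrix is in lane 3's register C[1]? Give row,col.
3: gr=0,th=3
[1] (0+0,3*2+1) = (0,7)

0,7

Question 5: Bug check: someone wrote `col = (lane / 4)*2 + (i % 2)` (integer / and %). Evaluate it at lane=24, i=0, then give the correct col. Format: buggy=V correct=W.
`(lane / 4)*2 + (i % 2)`[24,0]→12
lane 24→24/4=6, 24 mod 4=0
i=0  r:6+0→6  c:2·0+0→0
col: 12 vs 0

buggy=12 correct=0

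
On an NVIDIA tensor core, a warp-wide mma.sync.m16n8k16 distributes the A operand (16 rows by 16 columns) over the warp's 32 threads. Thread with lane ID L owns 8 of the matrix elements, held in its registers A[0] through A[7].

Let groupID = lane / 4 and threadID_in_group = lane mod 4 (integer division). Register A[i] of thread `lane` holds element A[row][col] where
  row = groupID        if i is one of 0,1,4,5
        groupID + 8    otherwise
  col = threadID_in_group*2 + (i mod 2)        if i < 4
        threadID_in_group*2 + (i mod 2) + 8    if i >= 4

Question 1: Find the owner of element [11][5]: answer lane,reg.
14,3

r:11=>grp=3,rB=1  c:5=>cB=0,tig=2,lo=1
L=3*4+2=14  i=0*4+1*2+1=3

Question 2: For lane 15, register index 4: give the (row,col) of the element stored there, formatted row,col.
L=15⇒gr=15>>2=3, th=15&3=3
[4]⇒row 3+0=3  col 3·2+0+8=14

3,14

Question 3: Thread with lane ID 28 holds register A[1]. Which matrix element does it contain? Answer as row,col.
lane 28=>28/4=7, 28 mod 4=0
i=1  r:7+0=>7  c:2·0+1+0=>1

7,1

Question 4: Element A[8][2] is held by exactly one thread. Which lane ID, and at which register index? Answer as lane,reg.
1,2

r=8→G=0,rhi=1  c=2→chi=0,T=1,p=0
L=0*4+1=1  i=0*4+1*2+0=2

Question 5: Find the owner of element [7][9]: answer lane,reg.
28,5

r=7→G=7,rhi=0  c=9→chi=1,T=0,p=1
L=7*4+0=28  i=1*4+0*2+1=5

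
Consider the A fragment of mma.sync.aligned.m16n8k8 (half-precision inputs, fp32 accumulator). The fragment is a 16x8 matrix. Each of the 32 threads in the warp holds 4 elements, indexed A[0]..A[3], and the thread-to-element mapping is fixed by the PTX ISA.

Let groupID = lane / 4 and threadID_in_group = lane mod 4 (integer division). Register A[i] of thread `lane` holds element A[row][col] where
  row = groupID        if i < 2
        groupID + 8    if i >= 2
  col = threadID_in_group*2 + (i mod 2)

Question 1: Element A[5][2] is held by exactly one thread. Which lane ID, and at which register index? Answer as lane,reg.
21,0

r: 5->gid=5,r8=0  c: 2->tid=1,i&1=0
L=5*4+1=21  i=0*2+0=0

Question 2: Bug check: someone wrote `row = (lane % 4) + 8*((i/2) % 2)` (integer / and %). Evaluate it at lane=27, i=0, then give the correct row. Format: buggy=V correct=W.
`(lane % 4) + 8*((i/2) % 2)`[27,0]=>3
27: grp=6,tig=3
[0] (6+0,3*2+0) = (6,6)
row: 3 vs 6

buggy=3 correct=6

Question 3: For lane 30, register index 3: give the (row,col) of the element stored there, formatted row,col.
15,5

lane 30=>30/4=7, 30 mod 4=2
i=3  r:7+8=>15  c:2·2+1=>5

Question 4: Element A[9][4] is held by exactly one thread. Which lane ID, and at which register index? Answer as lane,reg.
6,2

r:9=>grp=1,rB=1  c:4=>tig=2,lo=0
L=1*4+2=6  i=1*2+0=2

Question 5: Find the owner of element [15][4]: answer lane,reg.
30,2

r=15⇒gr=7,Rb=1  c=4⇒th=2,odd=0
L=7*4+2=30  i=1*2+0=2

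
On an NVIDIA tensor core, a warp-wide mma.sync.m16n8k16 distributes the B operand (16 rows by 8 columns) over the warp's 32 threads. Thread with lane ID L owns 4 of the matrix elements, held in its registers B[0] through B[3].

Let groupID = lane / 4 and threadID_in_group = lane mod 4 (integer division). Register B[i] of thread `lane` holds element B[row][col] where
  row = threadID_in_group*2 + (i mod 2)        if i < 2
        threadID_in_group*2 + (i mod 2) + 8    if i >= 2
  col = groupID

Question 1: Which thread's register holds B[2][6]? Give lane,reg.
c=6->g=6  r=2->rb=0,t=1,b0=0
L=6*4+1=25  i=0*2+0=0

25,0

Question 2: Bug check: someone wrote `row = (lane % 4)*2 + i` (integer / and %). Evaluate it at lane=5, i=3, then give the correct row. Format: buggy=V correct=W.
buggy=5 correct=11

`(lane % 4)*2 + i`[5,3]->5
5: gid=1,tid=1
[3] (1*2+1+8,1) = (11,1)
row: 5 vs 11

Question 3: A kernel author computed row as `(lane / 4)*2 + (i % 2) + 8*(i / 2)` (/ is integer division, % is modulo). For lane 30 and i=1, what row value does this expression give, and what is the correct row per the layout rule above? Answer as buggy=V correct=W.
`(lane / 4)*2 + (i % 2) + 8*(i / 2)`[30,1]=>15
L=30=>grp=30>>2=7, tig=30&3=2
[1]=>row 2·2+1+0=5  col grp=7
row: 15 vs 5

buggy=15 correct=5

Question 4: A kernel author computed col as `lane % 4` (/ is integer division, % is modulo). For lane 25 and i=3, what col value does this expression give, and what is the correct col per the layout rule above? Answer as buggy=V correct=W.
`lane % 4`[25,3]⇒1
25: gr=6,th=1
[3] (1*2+1+8,6) = (11,6)
col: 1 vs 6

buggy=1 correct=6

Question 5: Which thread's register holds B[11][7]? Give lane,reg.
29,3

c=7→G=7  r=11→rhi=1,T=1,p=1
L=7*4+1=29  i=1*2+1=3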